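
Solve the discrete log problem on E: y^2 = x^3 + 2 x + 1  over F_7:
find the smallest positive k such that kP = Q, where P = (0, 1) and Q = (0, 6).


Enumerate multiples of P until we hit Q = (0, 6):
  1P = (0, 1)
  2P = (1, 5)
  3P = (1, 2)
  4P = (0, 6)
Match found at i = 4.

k = 4


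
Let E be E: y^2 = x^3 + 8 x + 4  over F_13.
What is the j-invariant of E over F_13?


Delta = -16(4 a^3 + 27 b^2) mod 13 = 9
-1728 * (4 a)^3 = -1728 * (4*8)^3 mod 13 = 8
j = 8 * 9^(-1) mod 13 = 11

j = 11 (mod 13)


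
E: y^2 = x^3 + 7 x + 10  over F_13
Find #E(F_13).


For each x in F_13, count y with y^2 = x^3 + 7 x + 10 mod 13:
  x = 0: RHS = 10, y in [6, 7]  -> 2 point(s)
  x = 5: RHS = 1, y in [1, 12]  -> 2 point(s)
  x = 7: RHS = 12, y in [5, 8]  -> 2 point(s)
  x = 9: RHS = 9, y in [3, 10]  -> 2 point(s)
  x = 10: RHS = 1, y in [1, 12]  -> 2 point(s)
  x = 11: RHS = 1, y in [1, 12]  -> 2 point(s)
Affine points: 12. Add the point at infinity: total = 13.

#E(F_13) = 13


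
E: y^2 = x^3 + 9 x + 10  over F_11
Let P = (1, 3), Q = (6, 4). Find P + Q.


P != Q, so use the chord formula.
s = (y2 - y1) / (x2 - x1) = (1) / (5) mod 11 = 9
x3 = s^2 - x1 - x2 mod 11 = 9^2 - 1 - 6 = 8
y3 = s (x1 - x3) - y1 mod 11 = 9 * (1 - 8) - 3 = 0

P + Q = (8, 0)


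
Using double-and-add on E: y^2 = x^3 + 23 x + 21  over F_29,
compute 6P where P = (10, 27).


k = 6 = 110_2 (binary, LSB first: 011)
Double-and-add from P = (10, 27):
  bit 0 = 0: acc unchanged = O
  bit 1 = 1: acc = O + (10, 2) = (10, 2)
  bit 2 = 1: acc = (10, 2) + (10, 27) = O

6P = O


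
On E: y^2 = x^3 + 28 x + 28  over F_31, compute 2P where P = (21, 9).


Doubling: s = (3 x1^2 + a) / (2 y1)
s = (3*21^2 + 28) / (2*9) mod 31 = 1
x3 = s^2 - 2 x1 mod 31 = 1^2 - 2*21 = 21
y3 = s (x1 - x3) - y1 mod 31 = 1 * (21 - 21) - 9 = 22

2P = (21, 22)


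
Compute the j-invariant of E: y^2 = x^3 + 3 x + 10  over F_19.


Delta = -16(4 a^3 + 27 b^2) mod 19 = 7
-1728 * (4 a)^3 = -1728 * (4*3)^3 mod 19 = 18
j = 18 * 7^(-1) mod 19 = 8

j = 8 (mod 19)


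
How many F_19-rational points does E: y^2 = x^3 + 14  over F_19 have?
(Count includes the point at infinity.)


For each x in F_19, count y with y^2 = x^3 + 0 x + 14 mod 19:
  x = 5: RHS = 6, y in [5, 14]  -> 2 point(s)
  x = 10: RHS = 7, y in [8, 11]  -> 2 point(s)
  x = 13: RHS = 7, y in [8, 11]  -> 2 point(s)
  x = 15: RHS = 7, y in [8, 11]  -> 2 point(s)
  x = 16: RHS = 6, y in [5, 14]  -> 2 point(s)
  x = 17: RHS = 6, y in [5, 14]  -> 2 point(s)
Affine points: 12. Add the point at infinity: total = 13.

#E(F_19) = 13


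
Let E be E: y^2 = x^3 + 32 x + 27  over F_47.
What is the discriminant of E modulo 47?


4 a^3 + 27 b^2 = 4*32^3 + 27*27^2 = 131072 + 19683 = 150755
Delta = -16 * (150755) = -2412080
Delta mod 47 = 7

Delta = 7 (mod 47)


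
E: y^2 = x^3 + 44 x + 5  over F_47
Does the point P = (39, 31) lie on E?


Check whether y^2 = x^3 + 44 x + 5 (mod 47) for (x, y) = (39, 31).
LHS: y^2 = 31^2 mod 47 = 21
RHS: x^3 + 44 x + 5 = 39^3 + 44*39 + 5 mod 47 = 34
LHS != RHS

No, not on the curve


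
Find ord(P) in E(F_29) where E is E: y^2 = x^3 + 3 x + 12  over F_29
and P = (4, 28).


Compute successive multiples of P until we hit O:
  1P = (4, 28)
  2P = (26, 11)
  3P = (12, 23)
  4P = (22, 5)
  5P = (16, 26)
  6P = (5, 6)
  7P = (11, 10)
  8P = (7, 17)
  ... (continuing to 21P)
  21P = O

ord(P) = 21


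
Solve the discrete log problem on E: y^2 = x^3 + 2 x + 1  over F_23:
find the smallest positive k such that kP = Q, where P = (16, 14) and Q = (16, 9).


Enumerate multiples of P until we hit Q = (16, 9):
  1P = (16, 14)
  2P = (17, 16)
  3P = (17, 7)
  4P = (16, 9)
Match found at i = 4.

k = 4


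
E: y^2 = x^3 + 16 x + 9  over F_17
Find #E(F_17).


For each x in F_17, count y with y^2 = x^3 + 16 x + 9 mod 17:
  x = 0: RHS = 9, y in [3, 14]  -> 2 point(s)
  x = 1: RHS = 9, y in [3, 14]  -> 2 point(s)
  x = 2: RHS = 15, y in [7, 10]  -> 2 point(s)
  x = 3: RHS = 16, y in [4, 13]  -> 2 point(s)
  x = 4: RHS = 1, y in [1, 16]  -> 2 point(s)
  x = 6: RHS = 15, y in [7, 10]  -> 2 point(s)
  x = 9: RHS = 15, y in [7, 10]  -> 2 point(s)
  x = 10: RHS = 13, y in [8, 9]  -> 2 point(s)
  x = 12: RHS = 8, y in [5, 12]  -> 2 point(s)
  x = 13: RHS = 0, y in [0]  -> 1 point(s)
  x = 14: RHS = 2, y in [6, 11]  -> 2 point(s)
  x = 16: RHS = 9, y in [3, 14]  -> 2 point(s)
Affine points: 23. Add the point at infinity: total = 24.

#E(F_17) = 24


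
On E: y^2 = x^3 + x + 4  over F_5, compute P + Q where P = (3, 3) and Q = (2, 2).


P != Q, so use the chord formula.
s = (y2 - y1) / (x2 - x1) = (4) / (4) mod 5 = 1
x3 = s^2 - x1 - x2 mod 5 = 1^2 - 3 - 2 = 1
y3 = s (x1 - x3) - y1 mod 5 = 1 * (3 - 1) - 3 = 4

P + Q = (1, 4)


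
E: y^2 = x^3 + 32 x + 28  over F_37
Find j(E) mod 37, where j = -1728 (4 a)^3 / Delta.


Delta = -16(4 a^3 + 27 b^2) mod 37 = 18
-1728 * (4 a)^3 = -1728 * (4*32)^3 mod 37 = 23
j = 23 * 18^(-1) mod 37 = 28

j = 28 (mod 37)


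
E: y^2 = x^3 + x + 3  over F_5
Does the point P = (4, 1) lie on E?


Check whether y^2 = x^3 + 1 x + 3 (mod 5) for (x, y) = (4, 1).
LHS: y^2 = 1^2 mod 5 = 1
RHS: x^3 + 1 x + 3 = 4^3 + 1*4 + 3 mod 5 = 1
LHS = RHS

Yes, on the curve


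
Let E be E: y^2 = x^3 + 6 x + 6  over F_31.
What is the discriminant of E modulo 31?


4 a^3 + 27 b^2 = 4*6^3 + 27*6^2 = 864 + 972 = 1836
Delta = -16 * (1836) = -29376
Delta mod 31 = 12

Delta = 12 (mod 31)


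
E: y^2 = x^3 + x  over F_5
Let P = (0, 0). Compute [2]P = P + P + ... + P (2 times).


k = 2 = 10_2 (binary, LSB first: 01)
Double-and-add from P = (0, 0):
  bit 0 = 0: acc unchanged = O
  bit 1 = 1: acc = O + O = O

2P = O


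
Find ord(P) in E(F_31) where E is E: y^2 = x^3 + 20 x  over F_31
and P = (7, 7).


Compute successive multiples of P until we hit O:
  1P = (7, 7)
  2P = (19, 27)
  3P = (25, 25)
  4P = (0, 0)
  5P = (25, 6)
  6P = (19, 4)
  7P = (7, 24)
  8P = O

ord(P) = 8


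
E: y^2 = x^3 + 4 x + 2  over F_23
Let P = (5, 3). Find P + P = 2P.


Doubling: s = (3 x1^2 + a) / (2 y1)
s = (3*5^2 + 4) / (2*3) mod 23 = 17
x3 = s^2 - 2 x1 mod 23 = 17^2 - 2*5 = 3
y3 = s (x1 - x3) - y1 mod 23 = 17 * (5 - 3) - 3 = 8

2P = (3, 8)


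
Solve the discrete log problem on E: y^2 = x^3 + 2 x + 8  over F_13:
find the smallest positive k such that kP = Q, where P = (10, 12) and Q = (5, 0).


Enumerate multiples of P until we hit Q = (5, 0):
  1P = (10, 12)
  2P = (5, 0)
Match found at i = 2.

k = 2


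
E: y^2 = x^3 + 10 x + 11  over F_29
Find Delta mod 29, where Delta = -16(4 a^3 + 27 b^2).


4 a^3 + 27 b^2 = 4*10^3 + 27*11^2 = 4000 + 3267 = 7267
Delta = -16 * (7267) = -116272
Delta mod 29 = 18

Delta = 18 (mod 29)


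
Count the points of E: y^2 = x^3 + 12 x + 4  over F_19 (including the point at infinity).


For each x in F_19, count y with y^2 = x^3 + 12 x + 4 mod 19:
  x = 0: RHS = 4, y in [2, 17]  -> 2 point(s)
  x = 1: RHS = 17, y in [6, 13]  -> 2 point(s)
  x = 2: RHS = 17, y in [6, 13]  -> 2 point(s)
  x = 6: RHS = 7, y in [8, 11]  -> 2 point(s)
  x = 8: RHS = 4, y in [2, 17]  -> 2 point(s)
  x = 9: RHS = 5, y in [9, 10]  -> 2 point(s)
  x = 11: RHS = 4, y in [2, 17]  -> 2 point(s)
  x = 13: RHS = 1, y in [1, 18]  -> 2 point(s)
  x = 14: RHS = 9, y in [3, 16]  -> 2 point(s)
  x = 15: RHS = 6, y in [5, 14]  -> 2 point(s)
  x = 16: RHS = 17, y in [6, 13]  -> 2 point(s)
Affine points: 22. Add the point at infinity: total = 23.

#E(F_19) = 23


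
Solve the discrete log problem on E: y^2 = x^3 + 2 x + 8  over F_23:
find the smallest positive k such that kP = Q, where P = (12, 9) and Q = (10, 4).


Enumerate multiples of P until we hit Q = (10, 4):
  1P = (12, 9)
  2P = (15, 3)
  3P = (0, 13)
  4P = (6, 12)
  5P = (11, 2)
  6P = (3, 8)
  7P = (10, 4)
Match found at i = 7.

k = 7


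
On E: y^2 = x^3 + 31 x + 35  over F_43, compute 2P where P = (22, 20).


Doubling: s = (3 x1^2 + a) / (2 y1)
s = (3*22^2 + 31) / (2*20) mod 43 = 36
x3 = s^2 - 2 x1 mod 43 = 36^2 - 2*22 = 5
y3 = s (x1 - x3) - y1 mod 43 = 36 * (22 - 5) - 20 = 33

2P = (5, 33)


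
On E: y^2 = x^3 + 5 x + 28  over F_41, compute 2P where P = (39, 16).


k = 2 = 10_2 (binary, LSB first: 01)
Double-and-add from P = (39, 16):
  bit 0 = 0: acc unchanged = O
  bit 1 = 1: acc = O + (2, 28) = (2, 28)

2P = (2, 28)


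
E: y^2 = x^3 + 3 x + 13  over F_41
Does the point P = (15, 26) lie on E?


Check whether y^2 = x^3 + 3 x + 13 (mod 41) for (x, y) = (15, 26).
LHS: y^2 = 26^2 mod 41 = 20
RHS: x^3 + 3 x + 13 = 15^3 + 3*15 + 13 mod 41 = 30
LHS != RHS

No, not on the curve


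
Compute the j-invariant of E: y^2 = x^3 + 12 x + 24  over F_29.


Delta = -16(4 a^3 + 27 b^2) mod 29 = 2
-1728 * (4 a)^3 = -1728 * (4*12)^3 mod 29 = 6
j = 6 * 2^(-1) mod 29 = 3

j = 3 (mod 29)


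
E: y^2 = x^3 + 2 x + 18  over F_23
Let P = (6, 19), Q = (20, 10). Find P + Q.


P != Q, so use the chord formula.
s = (y2 - y1) / (x2 - x1) = (14) / (14) mod 23 = 1
x3 = s^2 - x1 - x2 mod 23 = 1^2 - 6 - 20 = 21
y3 = s (x1 - x3) - y1 mod 23 = 1 * (6 - 21) - 19 = 12

P + Q = (21, 12)


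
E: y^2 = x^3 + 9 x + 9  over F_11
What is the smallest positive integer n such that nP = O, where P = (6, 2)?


Compute successive multiples of P until we hit O:
  1P = (6, 2)
  2P = (0, 3)
  3P = (9, 4)
  4P = (5, 6)
  5P = (5, 5)
  6P = (9, 7)
  7P = (0, 8)
  8P = (6, 9)
  ... (continuing to 9P)
  9P = O

ord(P) = 9


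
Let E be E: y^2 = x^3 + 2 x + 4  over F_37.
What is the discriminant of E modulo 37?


4 a^3 + 27 b^2 = 4*2^3 + 27*4^2 = 32 + 432 = 464
Delta = -16 * (464) = -7424
Delta mod 37 = 13

Delta = 13 (mod 37)


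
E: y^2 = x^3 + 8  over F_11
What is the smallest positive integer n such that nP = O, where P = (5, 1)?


Compute successive multiples of P until we hit O:
  1P = (5, 1)
  2P = (2, 7)
  3P = (8, 5)
  4P = (1, 8)
  5P = (6, 9)
  6P = (9, 0)
  7P = (6, 2)
  8P = (1, 3)
  ... (continuing to 12P)
  12P = O

ord(P) = 12


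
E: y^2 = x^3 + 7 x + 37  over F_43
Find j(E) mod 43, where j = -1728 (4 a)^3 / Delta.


Delta = -16(4 a^3 + 27 b^2) mod 43 = 35
-1728 * (4 a)^3 = -1728 * (4*7)^3 mod 43 = 39
j = 39 * 35^(-1) mod 43 = 22

j = 22 (mod 43)


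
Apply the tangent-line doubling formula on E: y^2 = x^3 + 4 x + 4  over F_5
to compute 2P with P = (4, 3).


Doubling: s = (3 x1^2 + a) / (2 y1)
s = (3*4^2 + 4) / (2*3) mod 5 = 2
x3 = s^2 - 2 x1 mod 5 = 2^2 - 2*4 = 1
y3 = s (x1 - x3) - y1 mod 5 = 2 * (4 - 1) - 3 = 3

2P = (1, 3)


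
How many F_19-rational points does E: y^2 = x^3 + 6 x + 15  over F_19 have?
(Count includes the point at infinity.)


For each x in F_19, count y with y^2 = x^3 + 6 x + 15 mod 19:
  x = 2: RHS = 16, y in [4, 15]  -> 2 point(s)
  x = 6: RHS = 1, y in [1, 18]  -> 2 point(s)
  x = 7: RHS = 1, y in [1, 18]  -> 2 point(s)
  x = 8: RHS = 5, y in [9, 10]  -> 2 point(s)
  x = 9: RHS = 0, y in [0]  -> 1 point(s)
  x = 10: RHS = 11, y in [7, 12]  -> 2 point(s)
  x = 11: RHS = 6, y in [5, 14]  -> 2 point(s)
Affine points: 13. Add the point at infinity: total = 14.

#E(F_19) = 14


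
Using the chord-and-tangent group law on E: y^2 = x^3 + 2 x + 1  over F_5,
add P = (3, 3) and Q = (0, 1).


P != Q, so use the chord formula.
s = (y2 - y1) / (x2 - x1) = (3) / (2) mod 5 = 4
x3 = s^2 - x1 - x2 mod 5 = 4^2 - 3 - 0 = 3
y3 = s (x1 - x3) - y1 mod 5 = 4 * (3 - 3) - 3 = 2

P + Q = (3, 2)


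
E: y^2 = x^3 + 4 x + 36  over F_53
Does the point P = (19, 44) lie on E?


Check whether y^2 = x^3 + 4 x + 36 (mod 53) for (x, y) = (19, 44).
LHS: y^2 = 44^2 mod 53 = 28
RHS: x^3 + 4 x + 36 = 19^3 + 4*19 + 36 mod 53 = 28
LHS = RHS

Yes, on the curve


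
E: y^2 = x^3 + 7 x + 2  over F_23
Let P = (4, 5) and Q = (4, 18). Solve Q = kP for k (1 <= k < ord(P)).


Enumerate multiples of P until we hit Q = (4, 18):
  1P = (4, 5)
  2P = (5, 1)
  3P = (7, 7)
  4P = (15, 3)
  5P = (20, 0)
  6P = (15, 20)
  7P = (7, 16)
  8P = (5, 22)
  9P = (4, 18)
Match found at i = 9.

k = 9


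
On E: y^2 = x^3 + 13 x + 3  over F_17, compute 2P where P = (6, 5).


k = 2 = 10_2 (binary, LSB first: 01)
Double-and-add from P = (6, 5):
  bit 0 = 0: acc unchanged = O
  bit 1 = 1: acc = O + (3, 16) = (3, 16)

2P = (3, 16)


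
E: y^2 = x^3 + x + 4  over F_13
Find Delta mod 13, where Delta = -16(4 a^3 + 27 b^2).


4 a^3 + 27 b^2 = 4*1^3 + 27*4^2 = 4 + 432 = 436
Delta = -16 * (436) = -6976
Delta mod 13 = 5

Delta = 5 (mod 13)


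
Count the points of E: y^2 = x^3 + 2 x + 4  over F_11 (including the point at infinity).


For each x in F_11, count y with y^2 = x^3 + 2 x + 4 mod 11:
  x = 0: RHS = 4, y in [2, 9]  -> 2 point(s)
  x = 2: RHS = 5, y in [4, 7]  -> 2 point(s)
  x = 3: RHS = 4, y in [2, 9]  -> 2 point(s)
  x = 6: RHS = 1, y in [1, 10]  -> 2 point(s)
  x = 7: RHS = 9, y in [3, 8]  -> 2 point(s)
  x = 8: RHS = 4, y in [2, 9]  -> 2 point(s)
  x = 9: RHS = 3, y in [5, 6]  -> 2 point(s)
  x = 10: RHS = 1, y in [1, 10]  -> 2 point(s)
Affine points: 16. Add the point at infinity: total = 17.

#E(F_11) = 17


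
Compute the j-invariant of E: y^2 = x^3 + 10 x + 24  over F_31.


Delta = -16(4 a^3 + 27 b^2) mod 31 = 20
-1728 * (4 a)^3 = -1728 * (4*10)^3 mod 31 = 4
j = 4 * 20^(-1) mod 31 = 25

j = 25 (mod 31)


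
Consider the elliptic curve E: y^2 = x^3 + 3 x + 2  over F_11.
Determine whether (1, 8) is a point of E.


Check whether y^2 = x^3 + 3 x + 2 (mod 11) for (x, y) = (1, 8).
LHS: y^2 = 8^2 mod 11 = 9
RHS: x^3 + 3 x + 2 = 1^3 + 3*1 + 2 mod 11 = 6
LHS != RHS

No, not on the curve


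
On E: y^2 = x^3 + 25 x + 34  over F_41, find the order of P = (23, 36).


Compute successive multiples of P until we hit O:
  1P = (23, 36)
  2P = (34, 7)
  3P = (35, 18)
  4P = (16, 15)
  5P = (11, 0)
  6P = (16, 26)
  7P = (35, 23)
  8P = (34, 34)
  ... (continuing to 10P)
  10P = O

ord(P) = 10


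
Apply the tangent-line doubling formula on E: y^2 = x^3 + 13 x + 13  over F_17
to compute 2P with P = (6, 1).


Doubling: s = (3 x1^2 + a) / (2 y1)
s = (3*6^2 + 13) / (2*1) mod 17 = 1
x3 = s^2 - 2 x1 mod 17 = 1^2 - 2*6 = 6
y3 = s (x1 - x3) - y1 mod 17 = 1 * (6 - 6) - 1 = 16

2P = (6, 16)


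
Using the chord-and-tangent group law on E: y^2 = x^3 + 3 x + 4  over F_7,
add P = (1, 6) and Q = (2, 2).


P != Q, so use the chord formula.
s = (y2 - y1) / (x2 - x1) = (3) / (1) mod 7 = 3
x3 = s^2 - x1 - x2 mod 7 = 3^2 - 1 - 2 = 6
y3 = s (x1 - x3) - y1 mod 7 = 3 * (1 - 6) - 6 = 0

P + Q = (6, 0)


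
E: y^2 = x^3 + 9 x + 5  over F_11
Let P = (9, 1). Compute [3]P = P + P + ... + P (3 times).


k = 3 = 11_2 (binary, LSB first: 11)
Double-and-add from P = (9, 1):
  bit 0 = 1: acc = O + (9, 1) = (9, 1)
  bit 1 = 1: acc = (9, 1) + (7, 9) = (0, 7)

3P = (0, 7)


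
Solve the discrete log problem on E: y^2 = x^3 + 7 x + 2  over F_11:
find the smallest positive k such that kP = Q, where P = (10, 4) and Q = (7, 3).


Enumerate multiples of P until we hit Q = (7, 3):
  1P = (10, 4)
  2P = (7, 8)
  3P = (8, 8)
  4P = (8, 3)
  5P = (7, 3)
Match found at i = 5.

k = 5


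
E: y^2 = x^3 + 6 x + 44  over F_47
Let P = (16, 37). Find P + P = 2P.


Doubling: s = (3 x1^2 + a) / (2 y1)
s = (3*16^2 + 6) / (2*37) mod 47 = 13
x3 = s^2 - 2 x1 mod 47 = 13^2 - 2*16 = 43
y3 = s (x1 - x3) - y1 mod 47 = 13 * (16 - 43) - 37 = 35

2P = (43, 35)


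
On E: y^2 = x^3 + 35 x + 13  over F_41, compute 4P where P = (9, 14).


k = 4 = 100_2 (binary, LSB first: 001)
Double-and-add from P = (9, 14):
  bit 0 = 0: acc unchanged = O
  bit 1 = 0: acc unchanged = O
  bit 2 = 1: acc = O + (15, 31) = (15, 31)

4P = (15, 31)


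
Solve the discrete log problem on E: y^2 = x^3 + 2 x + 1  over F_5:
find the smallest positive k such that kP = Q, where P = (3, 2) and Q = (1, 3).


Enumerate multiples of P until we hit Q = (1, 3):
  1P = (3, 2)
  2P = (0, 1)
  3P = (1, 2)
  4P = (1, 3)
Match found at i = 4.

k = 4


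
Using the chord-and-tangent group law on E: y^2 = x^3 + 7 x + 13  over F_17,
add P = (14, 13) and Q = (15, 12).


P != Q, so use the chord formula.
s = (y2 - y1) / (x2 - x1) = (16) / (1) mod 17 = 16
x3 = s^2 - x1 - x2 mod 17 = 16^2 - 14 - 15 = 6
y3 = s (x1 - x3) - y1 mod 17 = 16 * (14 - 6) - 13 = 13

P + Q = (6, 13)


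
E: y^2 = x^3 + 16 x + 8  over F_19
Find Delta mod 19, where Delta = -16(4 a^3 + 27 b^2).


4 a^3 + 27 b^2 = 4*16^3 + 27*8^2 = 16384 + 1728 = 18112
Delta = -16 * (18112) = -289792
Delta mod 19 = 15

Delta = 15 (mod 19)


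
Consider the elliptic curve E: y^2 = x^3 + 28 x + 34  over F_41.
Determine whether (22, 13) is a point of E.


Check whether y^2 = x^3 + 28 x + 34 (mod 41) for (x, y) = (22, 13).
LHS: y^2 = 13^2 mod 41 = 5
RHS: x^3 + 28 x + 34 = 22^3 + 28*22 + 34 mod 41 = 23
LHS != RHS

No, not on the curve


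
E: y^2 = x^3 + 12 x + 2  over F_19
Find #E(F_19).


For each x in F_19, count y with y^2 = x^3 + 12 x + 2 mod 19:
  x = 4: RHS = 0, y in [0]  -> 1 point(s)
  x = 5: RHS = 16, y in [4, 15]  -> 2 point(s)
  x = 6: RHS = 5, y in [9, 10]  -> 2 point(s)
  x = 7: RHS = 11, y in [7, 12]  -> 2 point(s)
  x = 10: RHS = 1, y in [1, 18]  -> 2 point(s)
  x = 14: RHS = 7, y in [8, 11]  -> 2 point(s)
  x = 15: RHS = 4, y in [2, 17]  -> 2 point(s)
Affine points: 13. Add the point at infinity: total = 14.

#E(F_19) = 14


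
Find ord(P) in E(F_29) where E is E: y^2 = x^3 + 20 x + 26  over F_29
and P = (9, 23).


Compute successive multiples of P until we hit O:
  1P = (9, 23)
  2P = (7, 25)
  3P = (14, 11)
  4P = (28, 11)
  5P = (12, 14)
  6P = (17, 1)
  7P = (16, 18)
  8P = (27, 23)
  ... (continuing to 29P)
  29P = O

ord(P) = 29


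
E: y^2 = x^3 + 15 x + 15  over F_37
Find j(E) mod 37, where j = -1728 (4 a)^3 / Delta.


Delta = -16(4 a^3 + 27 b^2) mod 37 = 5
-1728 * (4 a)^3 = -1728 * (4*15)^3 mod 37 = 8
j = 8 * 5^(-1) mod 37 = 9

j = 9 (mod 37)


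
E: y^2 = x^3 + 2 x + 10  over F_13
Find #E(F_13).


For each x in F_13, count y with y^2 = x^3 + 2 x + 10 mod 13:
  x = 0: RHS = 10, y in [6, 7]  -> 2 point(s)
  x = 1: RHS = 0, y in [0]  -> 1 point(s)
  x = 2: RHS = 9, y in [3, 10]  -> 2 point(s)
  x = 3: RHS = 4, y in [2, 11]  -> 2 point(s)
  x = 4: RHS = 4, y in [2, 11]  -> 2 point(s)
  x = 6: RHS = 4, y in [2, 11]  -> 2 point(s)
  x = 7: RHS = 3, y in [4, 9]  -> 2 point(s)
  x = 9: RHS = 3, y in [4, 9]  -> 2 point(s)
  x = 10: RHS = 3, y in [4, 9]  -> 2 point(s)
Affine points: 17. Add the point at infinity: total = 18.

#E(F_13) = 18


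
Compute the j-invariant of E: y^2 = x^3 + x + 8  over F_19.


Delta = -16(4 a^3 + 27 b^2) mod 19 = 9
-1728 * (4 a)^3 = -1728 * (4*1)^3 mod 19 = 7
j = 7 * 9^(-1) mod 19 = 5

j = 5 (mod 19)


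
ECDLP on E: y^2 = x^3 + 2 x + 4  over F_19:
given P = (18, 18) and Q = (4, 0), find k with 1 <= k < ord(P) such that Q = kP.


Enumerate multiples of P until we hit Q = (4, 0):
  1P = (18, 18)
  2P = (13, 17)
  3P = (4, 0)
Match found at i = 3.

k = 3


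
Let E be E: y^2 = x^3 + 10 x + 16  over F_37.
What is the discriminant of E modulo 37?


4 a^3 + 27 b^2 = 4*10^3 + 27*16^2 = 4000 + 6912 = 10912
Delta = -16 * (10912) = -174592
Delta mod 37 = 11

Delta = 11 (mod 37)


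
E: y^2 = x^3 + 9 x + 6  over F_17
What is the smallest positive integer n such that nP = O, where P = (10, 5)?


Compute successive multiples of P until we hit O:
  1P = (10, 5)
  2P = (1, 13)
  3P = (7, 15)
  4P = (13, 5)
  5P = (11, 12)
  6P = (11, 5)
  7P = (13, 12)
  8P = (7, 2)
  ... (continuing to 11P)
  11P = O

ord(P) = 11


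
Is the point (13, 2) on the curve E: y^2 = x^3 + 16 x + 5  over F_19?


Check whether y^2 = x^3 + 16 x + 5 (mod 19) for (x, y) = (13, 2).
LHS: y^2 = 2^2 mod 19 = 4
RHS: x^3 + 16 x + 5 = 13^3 + 16*13 + 5 mod 19 = 16
LHS != RHS

No, not on the curve


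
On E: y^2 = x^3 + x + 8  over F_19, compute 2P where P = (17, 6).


Doubling: s = (3 x1^2 + a) / (2 y1)
s = (3*17^2 + 1) / (2*6) mod 19 = 9
x3 = s^2 - 2 x1 mod 19 = 9^2 - 2*17 = 9
y3 = s (x1 - x3) - y1 mod 19 = 9 * (17 - 9) - 6 = 9

2P = (9, 9)


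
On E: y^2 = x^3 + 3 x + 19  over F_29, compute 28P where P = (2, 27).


k = 28 = 11100_2 (binary, LSB first: 00111)
Double-and-add from P = (2, 27):
  bit 0 = 0: acc unchanged = O
  bit 1 = 0: acc unchanged = O
  bit 2 = 1: acc = O + (11, 22) = (11, 22)
  bit 3 = 1: acc = (11, 22) + (27, 11) = (19, 27)
  bit 4 = 1: acc = (19, 27) + (8, 27) = (2, 2)

28P = (2, 2)


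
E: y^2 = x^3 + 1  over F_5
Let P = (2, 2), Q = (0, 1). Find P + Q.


P != Q, so use the chord formula.
s = (y2 - y1) / (x2 - x1) = (4) / (3) mod 5 = 3
x3 = s^2 - x1 - x2 mod 5 = 3^2 - 2 - 0 = 2
y3 = s (x1 - x3) - y1 mod 5 = 3 * (2 - 2) - 2 = 3

P + Q = (2, 3)


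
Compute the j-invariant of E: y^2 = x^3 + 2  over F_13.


Delta = -16(4 a^3 + 27 b^2) mod 13 = 1
-1728 * (4 a)^3 = -1728 * (4*0)^3 mod 13 = 0
j = 0 * 1^(-1) mod 13 = 0

j = 0 (mod 13)


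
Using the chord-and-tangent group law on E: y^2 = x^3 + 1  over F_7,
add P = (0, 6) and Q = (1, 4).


P != Q, so use the chord formula.
s = (y2 - y1) / (x2 - x1) = (5) / (1) mod 7 = 5
x3 = s^2 - x1 - x2 mod 7 = 5^2 - 0 - 1 = 3
y3 = s (x1 - x3) - y1 mod 7 = 5 * (0 - 3) - 6 = 0

P + Q = (3, 0)


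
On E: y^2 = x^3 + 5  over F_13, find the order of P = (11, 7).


Compute successive multiples of P until we hit O:
  1P = (11, 7)
  2P = (5, 0)
  3P = (11, 6)
  4P = O

ord(P) = 4


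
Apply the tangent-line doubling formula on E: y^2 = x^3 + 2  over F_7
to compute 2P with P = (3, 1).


Doubling: s = (3 x1^2 + a) / (2 y1)
s = (3*3^2 + 0) / (2*1) mod 7 = 3
x3 = s^2 - 2 x1 mod 7 = 3^2 - 2*3 = 3
y3 = s (x1 - x3) - y1 mod 7 = 3 * (3 - 3) - 1 = 6

2P = (3, 6)


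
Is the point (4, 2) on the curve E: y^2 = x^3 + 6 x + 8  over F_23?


Check whether y^2 = x^3 + 6 x + 8 (mod 23) for (x, y) = (4, 2).
LHS: y^2 = 2^2 mod 23 = 4
RHS: x^3 + 6 x + 8 = 4^3 + 6*4 + 8 mod 23 = 4
LHS = RHS

Yes, on the curve


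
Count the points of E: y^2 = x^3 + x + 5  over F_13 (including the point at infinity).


For each x in F_13, count y with y^2 = x^3 + 1 x + 5 mod 13:
  x = 3: RHS = 9, y in [3, 10]  -> 2 point(s)
  x = 7: RHS = 4, y in [2, 11]  -> 2 point(s)
  x = 10: RHS = 1, y in [1, 12]  -> 2 point(s)
  x = 12: RHS = 3, y in [4, 9]  -> 2 point(s)
Affine points: 8. Add the point at infinity: total = 9.

#E(F_13) = 9


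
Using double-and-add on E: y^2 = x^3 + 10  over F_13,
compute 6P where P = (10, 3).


k = 6 = 110_2 (binary, LSB first: 011)
Double-and-add from P = (10, 3):
  bit 0 = 0: acc unchanged = O
  bit 1 = 1: acc = O + (10, 10) = (10, 10)
  bit 2 = 1: acc = (10, 10) + (10, 3) = O

6P = O


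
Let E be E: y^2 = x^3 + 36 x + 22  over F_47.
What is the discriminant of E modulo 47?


4 a^3 + 27 b^2 = 4*36^3 + 27*22^2 = 186624 + 13068 = 199692
Delta = -16 * (199692) = -3195072
Delta mod 47 = 35

Delta = 35 (mod 47)


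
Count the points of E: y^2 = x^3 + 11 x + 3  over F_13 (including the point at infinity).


For each x in F_13, count y with y^2 = x^3 + 11 x + 3 mod 13:
  x = 0: RHS = 3, y in [4, 9]  -> 2 point(s)
  x = 5: RHS = 1, y in [1, 12]  -> 2 point(s)
  x = 6: RHS = 12, y in [5, 8]  -> 2 point(s)
  x = 9: RHS = 12, y in [5, 8]  -> 2 point(s)
  x = 11: RHS = 12, y in [5, 8]  -> 2 point(s)
  x = 12: RHS = 4, y in [2, 11]  -> 2 point(s)
Affine points: 12. Add the point at infinity: total = 13.

#E(F_13) = 13


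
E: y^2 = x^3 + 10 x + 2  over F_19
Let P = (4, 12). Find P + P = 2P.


Doubling: s = (3 x1^2 + a) / (2 y1)
s = (3*4^2 + 10) / (2*12) mod 19 = 4
x3 = s^2 - 2 x1 mod 19 = 4^2 - 2*4 = 8
y3 = s (x1 - x3) - y1 mod 19 = 4 * (4 - 8) - 12 = 10

2P = (8, 10)


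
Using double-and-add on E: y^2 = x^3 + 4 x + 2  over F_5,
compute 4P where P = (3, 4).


k = 4 = 100_2 (binary, LSB first: 001)
Double-and-add from P = (3, 4):
  bit 0 = 0: acc unchanged = O
  bit 1 = 0: acc unchanged = O
  bit 2 = 1: acc = O + (3, 4) = (3, 4)

4P = (3, 4)


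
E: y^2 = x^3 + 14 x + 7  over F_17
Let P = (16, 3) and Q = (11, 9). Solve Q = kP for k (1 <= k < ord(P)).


Enumerate multiples of P until we hit Q = (11, 9):
  1P = (16, 3)
  2P = (2, 14)
  3P = (3, 5)
  4P = (11, 8)
  5P = (8, 6)
  6P = (12, 4)
  7P = (5, 7)
  8P = (4, 5)
  9P = (6, 1)
  10P = (10, 5)
  11P = (10, 12)
  12P = (6, 16)
  13P = (4, 12)
  14P = (5, 10)
  15P = (12, 13)
  16P = (8, 11)
  17P = (11, 9)
Match found at i = 17.

k = 17


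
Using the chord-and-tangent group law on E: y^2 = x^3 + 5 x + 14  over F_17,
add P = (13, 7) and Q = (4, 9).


P != Q, so use the chord formula.
s = (y2 - y1) / (x2 - x1) = (2) / (8) mod 17 = 13
x3 = s^2 - x1 - x2 mod 17 = 13^2 - 13 - 4 = 16
y3 = s (x1 - x3) - y1 mod 17 = 13 * (13 - 16) - 7 = 5

P + Q = (16, 5)


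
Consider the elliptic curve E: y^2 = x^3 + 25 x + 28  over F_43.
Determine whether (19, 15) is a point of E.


Check whether y^2 = x^3 + 25 x + 28 (mod 43) for (x, y) = (19, 15).
LHS: y^2 = 15^2 mod 43 = 10
RHS: x^3 + 25 x + 28 = 19^3 + 25*19 + 28 mod 43 = 9
LHS != RHS

No, not on the curve


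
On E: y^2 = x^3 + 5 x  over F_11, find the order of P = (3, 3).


Compute successive multiples of P until we hit O:
  1P = (3, 3)
  2P = (9, 9)
  3P = (0, 0)
  4P = (9, 2)
  5P = (3, 8)
  6P = O

ord(P) = 6


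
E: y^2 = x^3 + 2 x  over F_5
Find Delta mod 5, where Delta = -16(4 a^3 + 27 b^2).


4 a^3 + 27 b^2 = 4*2^3 + 27*0^2 = 32 + 0 = 32
Delta = -16 * (32) = -512
Delta mod 5 = 3

Delta = 3 (mod 5)


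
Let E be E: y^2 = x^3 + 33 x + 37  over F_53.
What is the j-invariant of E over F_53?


Delta = -16(4 a^3 + 27 b^2) mod 53 = 39
-1728 * (4 a)^3 = -1728 * (4*33)^3 mod 53 = 4
j = 4 * 39^(-1) mod 53 = 30

j = 30 (mod 53)


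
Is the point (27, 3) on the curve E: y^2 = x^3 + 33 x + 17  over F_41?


Check whether y^2 = x^3 + 33 x + 17 (mod 41) for (x, y) = (27, 3).
LHS: y^2 = 3^2 mod 41 = 9
RHS: x^3 + 33 x + 17 = 27^3 + 33*27 + 17 mod 41 = 9
LHS = RHS

Yes, on the curve


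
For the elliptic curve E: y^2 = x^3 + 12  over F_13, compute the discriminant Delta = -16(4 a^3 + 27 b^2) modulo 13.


4 a^3 + 27 b^2 = 4*0^3 + 27*12^2 = 0 + 3888 = 3888
Delta = -16 * (3888) = -62208
Delta mod 13 = 10

Delta = 10 (mod 13)


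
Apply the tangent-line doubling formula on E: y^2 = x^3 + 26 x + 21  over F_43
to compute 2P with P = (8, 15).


Doubling: s = (3 x1^2 + a) / (2 y1)
s = (3*8^2 + 26) / (2*15) mod 43 = 13
x3 = s^2 - 2 x1 mod 43 = 13^2 - 2*8 = 24
y3 = s (x1 - x3) - y1 mod 43 = 13 * (8 - 24) - 15 = 35

2P = (24, 35)


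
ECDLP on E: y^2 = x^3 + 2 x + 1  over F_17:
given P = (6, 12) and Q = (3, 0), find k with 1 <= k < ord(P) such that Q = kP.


Enumerate multiples of P until we hit Q = (3, 0):
  1P = (6, 12)
  2P = (7, 16)
  3P = (3, 0)
Match found at i = 3.

k = 3


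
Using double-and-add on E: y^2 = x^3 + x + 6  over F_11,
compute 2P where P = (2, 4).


k = 2 = 10_2 (binary, LSB first: 01)
Double-and-add from P = (2, 4):
  bit 0 = 0: acc unchanged = O
  bit 1 = 1: acc = O + (5, 9) = (5, 9)

2P = (5, 9)


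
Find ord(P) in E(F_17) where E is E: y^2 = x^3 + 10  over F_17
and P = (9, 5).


Compute successive multiples of P until we hit O:
  1P = (9, 5)
  2P = (12, 2)
  3P = (14, 0)
  4P = (12, 15)
  5P = (9, 12)
  6P = O

ord(P) = 6


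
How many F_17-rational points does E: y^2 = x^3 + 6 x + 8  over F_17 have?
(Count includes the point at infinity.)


For each x in F_17, count y with y^2 = x^3 + 6 x + 8 mod 17:
  x = 0: RHS = 8, y in [5, 12]  -> 2 point(s)
  x = 1: RHS = 15, y in [7, 10]  -> 2 point(s)
  x = 3: RHS = 2, y in [6, 11]  -> 2 point(s)
  x = 7: RHS = 2, y in [6, 11]  -> 2 point(s)
  x = 9: RHS = 9, y in [3, 14]  -> 2 point(s)
  x = 16: RHS = 1, y in [1, 16]  -> 2 point(s)
Affine points: 12. Add the point at infinity: total = 13.

#E(F_17) = 13


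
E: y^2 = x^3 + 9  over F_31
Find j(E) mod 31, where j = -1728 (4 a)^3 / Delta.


Delta = -16(4 a^3 + 27 b^2) mod 31 = 7
-1728 * (4 a)^3 = -1728 * (4*0)^3 mod 31 = 0
j = 0 * 7^(-1) mod 31 = 0

j = 0 (mod 31)


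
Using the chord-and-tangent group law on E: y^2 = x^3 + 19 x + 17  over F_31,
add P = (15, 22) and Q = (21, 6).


P != Q, so use the chord formula.
s = (y2 - y1) / (x2 - x1) = (15) / (6) mod 31 = 18
x3 = s^2 - x1 - x2 mod 31 = 18^2 - 15 - 21 = 9
y3 = s (x1 - x3) - y1 mod 31 = 18 * (15 - 9) - 22 = 24

P + Q = (9, 24)


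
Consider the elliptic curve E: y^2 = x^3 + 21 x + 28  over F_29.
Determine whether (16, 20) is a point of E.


Check whether y^2 = x^3 + 21 x + 28 (mod 29) for (x, y) = (16, 20).
LHS: y^2 = 20^2 mod 29 = 23
RHS: x^3 + 21 x + 28 = 16^3 + 21*16 + 28 mod 29 = 23
LHS = RHS

Yes, on the curve


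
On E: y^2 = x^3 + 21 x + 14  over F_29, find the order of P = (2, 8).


Compute successive multiples of P until we hit O:
  1P = (2, 8)
  2P = (16, 3)
  3P = (24, 4)
  4P = (27, 15)
  5P = (23, 7)
  6P = (9, 2)
  7P = (14, 23)
  8P = (20, 13)
  ... (continuing to 29P)
  29P = O

ord(P) = 29


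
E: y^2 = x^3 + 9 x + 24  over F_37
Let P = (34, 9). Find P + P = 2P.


Doubling: s = (3 x1^2 + a) / (2 y1)
s = (3*34^2 + 9) / (2*9) mod 37 = 2
x3 = s^2 - 2 x1 mod 37 = 2^2 - 2*34 = 10
y3 = s (x1 - x3) - y1 mod 37 = 2 * (34 - 10) - 9 = 2

2P = (10, 2)


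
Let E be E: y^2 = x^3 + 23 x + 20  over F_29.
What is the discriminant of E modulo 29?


4 a^3 + 27 b^2 = 4*23^3 + 27*20^2 = 48668 + 10800 = 59468
Delta = -16 * (59468) = -951488
Delta mod 29 = 2

Delta = 2 (mod 29)


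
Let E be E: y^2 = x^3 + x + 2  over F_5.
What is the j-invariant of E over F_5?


Delta = -16(4 a^3 + 27 b^2) mod 5 = 3
-1728 * (4 a)^3 = -1728 * (4*1)^3 mod 5 = 3
j = 3 * 3^(-1) mod 5 = 1

j = 1 (mod 5)


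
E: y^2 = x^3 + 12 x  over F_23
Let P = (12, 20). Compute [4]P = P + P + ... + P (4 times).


k = 4 = 100_2 (binary, LSB first: 001)
Double-and-add from P = (12, 20):
  bit 0 = 0: acc unchanged = O
  bit 1 = 0: acc unchanged = O
  bit 2 = 1: acc = O + (1, 6) = (1, 6)

4P = (1, 6)


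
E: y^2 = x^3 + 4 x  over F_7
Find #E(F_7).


For each x in F_7, count y with y^2 = x^3 + 4 x + 0 mod 7:
  x = 0: RHS = 0, y in [0]  -> 1 point(s)
  x = 2: RHS = 2, y in [3, 4]  -> 2 point(s)
  x = 3: RHS = 4, y in [2, 5]  -> 2 point(s)
  x = 6: RHS = 2, y in [3, 4]  -> 2 point(s)
Affine points: 7. Add the point at infinity: total = 8.

#E(F_7) = 8


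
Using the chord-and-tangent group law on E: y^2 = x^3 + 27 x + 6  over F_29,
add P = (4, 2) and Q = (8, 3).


P != Q, so use the chord formula.
s = (y2 - y1) / (x2 - x1) = (1) / (4) mod 29 = 22
x3 = s^2 - x1 - x2 mod 29 = 22^2 - 4 - 8 = 8
y3 = s (x1 - x3) - y1 mod 29 = 22 * (4 - 8) - 2 = 26

P + Q = (8, 26)


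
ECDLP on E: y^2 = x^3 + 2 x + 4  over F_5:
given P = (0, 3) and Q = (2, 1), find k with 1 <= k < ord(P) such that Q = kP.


Enumerate multiples of P until we hit Q = (2, 1):
  1P = (0, 3)
  2P = (4, 4)
  3P = (2, 4)
  4P = (2, 1)
Match found at i = 4.

k = 4


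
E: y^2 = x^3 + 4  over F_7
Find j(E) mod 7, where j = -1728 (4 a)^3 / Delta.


Delta = -16(4 a^3 + 27 b^2) mod 7 = 4
-1728 * (4 a)^3 = -1728 * (4*0)^3 mod 7 = 0
j = 0 * 4^(-1) mod 7 = 0

j = 0 (mod 7)


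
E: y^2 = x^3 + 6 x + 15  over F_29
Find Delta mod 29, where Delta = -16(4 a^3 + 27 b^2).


4 a^3 + 27 b^2 = 4*6^3 + 27*15^2 = 864 + 6075 = 6939
Delta = -16 * (6939) = -111024
Delta mod 29 = 17

Delta = 17 (mod 29)


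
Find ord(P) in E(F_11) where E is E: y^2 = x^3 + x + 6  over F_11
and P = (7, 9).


Compute successive multiples of P until we hit O:
  1P = (7, 9)
  2P = (2, 4)
  3P = (3, 6)
  4P = (5, 9)
  5P = (10, 2)
  6P = (8, 8)
  7P = (8, 3)
  8P = (10, 9)
  ... (continuing to 13P)
  13P = O

ord(P) = 13


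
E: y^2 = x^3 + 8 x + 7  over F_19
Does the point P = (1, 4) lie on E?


Check whether y^2 = x^3 + 8 x + 7 (mod 19) for (x, y) = (1, 4).
LHS: y^2 = 4^2 mod 19 = 16
RHS: x^3 + 8 x + 7 = 1^3 + 8*1 + 7 mod 19 = 16
LHS = RHS

Yes, on the curve


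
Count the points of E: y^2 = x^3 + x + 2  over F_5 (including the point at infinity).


For each x in F_5, count y with y^2 = x^3 + 1 x + 2 mod 5:
  x = 1: RHS = 4, y in [2, 3]  -> 2 point(s)
  x = 4: RHS = 0, y in [0]  -> 1 point(s)
Affine points: 3. Add the point at infinity: total = 4.

#E(F_5) = 4


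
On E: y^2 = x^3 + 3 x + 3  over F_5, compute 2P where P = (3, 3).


k = 2 = 10_2 (binary, LSB first: 01)
Double-and-add from P = (3, 3):
  bit 0 = 0: acc unchanged = O
  bit 1 = 1: acc = O + (4, 2) = (4, 2)

2P = (4, 2)


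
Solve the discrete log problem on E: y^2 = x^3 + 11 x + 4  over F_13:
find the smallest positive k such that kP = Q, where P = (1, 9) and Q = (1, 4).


Enumerate multiples of P until we hit Q = (1, 4):
  1P = (1, 9)
  2P = (10, 10)
  3P = (11, 0)
  4P = (10, 3)
  5P = (1, 4)
Match found at i = 5.

k = 5


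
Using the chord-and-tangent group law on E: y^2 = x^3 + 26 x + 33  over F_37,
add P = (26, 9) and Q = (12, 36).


P != Q, so use the chord formula.
s = (y2 - y1) / (x2 - x1) = (27) / (23) mod 37 = 6
x3 = s^2 - x1 - x2 mod 37 = 6^2 - 26 - 12 = 35
y3 = s (x1 - x3) - y1 mod 37 = 6 * (26 - 35) - 9 = 11

P + Q = (35, 11)


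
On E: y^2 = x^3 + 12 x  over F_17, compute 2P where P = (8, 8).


Doubling: s = (3 x1^2 + a) / (2 y1)
s = (3*8^2 + 12) / (2*8) mod 17 = 0
x3 = s^2 - 2 x1 mod 17 = 0^2 - 2*8 = 1
y3 = s (x1 - x3) - y1 mod 17 = 0 * (8 - 1) - 8 = 9

2P = (1, 9)


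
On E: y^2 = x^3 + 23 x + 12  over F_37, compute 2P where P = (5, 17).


Doubling: s = (3 x1^2 + a) / (2 y1)
s = (3*5^2 + 23) / (2*17) mod 37 = 29
x3 = s^2 - 2 x1 mod 37 = 29^2 - 2*5 = 17
y3 = s (x1 - x3) - y1 mod 37 = 29 * (5 - 17) - 17 = 5

2P = (17, 5)


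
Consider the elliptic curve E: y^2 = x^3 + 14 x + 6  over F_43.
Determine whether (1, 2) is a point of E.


Check whether y^2 = x^3 + 14 x + 6 (mod 43) for (x, y) = (1, 2).
LHS: y^2 = 2^2 mod 43 = 4
RHS: x^3 + 14 x + 6 = 1^3 + 14*1 + 6 mod 43 = 21
LHS != RHS

No, not on the curve


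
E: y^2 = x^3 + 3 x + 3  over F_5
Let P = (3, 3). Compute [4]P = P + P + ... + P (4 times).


k = 4 = 100_2 (binary, LSB first: 001)
Double-and-add from P = (3, 3):
  bit 0 = 0: acc unchanged = O
  bit 1 = 0: acc unchanged = O
  bit 2 = 1: acc = O + (3, 2) = (3, 2)

4P = (3, 2)


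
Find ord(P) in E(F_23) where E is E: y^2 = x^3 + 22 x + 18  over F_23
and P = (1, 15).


Compute successive multiples of P until we hit O:
  1P = (1, 15)
  2P = (7, 3)
  3P = (19, 21)
  4P = (21, 9)
  5P = (5, 0)
  6P = (21, 14)
  7P = (19, 2)
  8P = (7, 20)
  ... (continuing to 10P)
  10P = O

ord(P) = 10


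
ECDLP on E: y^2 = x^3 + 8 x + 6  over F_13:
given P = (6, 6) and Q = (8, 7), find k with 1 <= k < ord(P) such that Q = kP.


Enumerate multiples of P until we hit Q = (8, 7):
  1P = (6, 6)
  2P = (2, 11)
  3P = (9, 1)
  4P = (8, 6)
  5P = (12, 7)
  6P = (12, 6)
  7P = (8, 7)
Match found at i = 7.

k = 7


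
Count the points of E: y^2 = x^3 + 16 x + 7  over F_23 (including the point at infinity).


For each x in F_23, count y with y^2 = x^3 + 16 x + 7 mod 23:
  x = 1: RHS = 1, y in [1, 22]  -> 2 point(s)
  x = 2: RHS = 1, y in [1, 22]  -> 2 point(s)
  x = 3: RHS = 13, y in [6, 17]  -> 2 point(s)
  x = 7: RHS = 2, y in [5, 18]  -> 2 point(s)
  x = 8: RHS = 3, y in [7, 16]  -> 2 point(s)
  x = 9: RHS = 6, y in [11, 12]  -> 2 point(s)
  x = 12: RHS = 18, y in [8, 15]  -> 2 point(s)
  x = 14: RHS = 8, y in [10, 13]  -> 2 point(s)
  x = 16: RHS = 12, y in [9, 14]  -> 2 point(s)
  x = 18: RHS = 9, y in [3, 20]  -> 2 point(s)
  x = 20: RHS = 1, y in [1, 22]  -> 2 point(s)
  x = 21: RHS = 13, y in [6, 17]  -> 2 point(s)
  x = 22: RHS = 13, y in [6, 17]  -> 2 point(s)
Affine points: 26. Add the point at infinity: total = 27.

#E(F_23) = 27


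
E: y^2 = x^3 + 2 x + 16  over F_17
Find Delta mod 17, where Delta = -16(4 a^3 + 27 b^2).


4 a^3 + 27 b^2 = 4*2^3 + 27*16^2 = 32 + 6912 = 6944
Delta = -16 * (6944) = -111104
Delta mod 17 = 8

Delta = 8 (mod 17)


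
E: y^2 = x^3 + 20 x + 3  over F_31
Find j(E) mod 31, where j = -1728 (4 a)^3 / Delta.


Delta = -16(4 a^3 + 27 b^2) mod 31 = 14
-1728 * (4 a)^3 = -1728 * (4*20)^3 mod 31 = 1
j = 1 * 14^(-1) mod 31 = 20

j = 20 (mod 31)


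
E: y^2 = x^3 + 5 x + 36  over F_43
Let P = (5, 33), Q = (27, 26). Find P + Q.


P != Q, so use the chord formula.
s = (y2 - y1) / (x2 - x1) = (36) / (22) mod 43 = 29
x3 = s^2 - x1 - x2 mod 43 = 29^2 - 5 - 27 = 35
y3 = s (x1 - x3) - y1 mod 43 = 29 * (5 - 35) - 33 = 0

P + Q = (35, 0)


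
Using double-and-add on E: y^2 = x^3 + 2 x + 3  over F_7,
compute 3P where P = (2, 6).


k = 3 = 11_2 (binary, LSB first: 11)
Double-and-add from P = (2, 6):
  bit 0 = 1: acc = O + (2, 6) = (2, 6)
  bit 1 = 1: acc = (2, 6) + (3, 1) = (6, 0)

3P = (6, 0)


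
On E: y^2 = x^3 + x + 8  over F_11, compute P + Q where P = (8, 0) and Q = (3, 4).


P != Q, so use the chord formula.
s = (y2 - y1) / (x2 - x1) = (4) / (6) mod 11 = 8
x3 = s^2 - x1 - x2 mod 11 = 8^2 - 8 - 3 = 9
y3 = s (x1 - x3) - y1 mod 11 = 8 * (8 - 9) - 0 = 3

P + Q = (9, 3)


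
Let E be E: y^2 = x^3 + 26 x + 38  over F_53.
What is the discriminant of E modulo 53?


4 a^3 + 27 b^2 = 4*26^3 + 27*38^2 = 70304 + 38988 = 109292
Delta = -16 * (109292) = -1748672
Delta mod 53 = 10

Delta = 10 (mod 53)


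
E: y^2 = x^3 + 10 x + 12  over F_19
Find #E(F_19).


For each x in F_19, count y with y^2 = x^3 + 10 x + 12 mod 19:
  x = 1: RHS = 4, y in [2, 17]  -> 2 point(s)
  x = 5: RHS = 16, y in [4, 15]  -> 2 point(s)
  x = 7: RHS = 7, y in [8, 11]  -> 2 point(s)
  x = 11: RHS = 9, y in [3, 16]  -> 2 point(s)
  x = 12: RHS = 17, y in [6, 13]  -> 2 point(s)
  x = 18: RHS = 1, y in [1, 18]  -> 2 point(s)
Affine points: 12. Add the point at infinity: total = 13.

#E(F_19) = 13


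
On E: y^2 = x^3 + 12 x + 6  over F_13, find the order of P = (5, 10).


Compute successive multiples of P until we hit O:
  1P = (5, 10)
  2P = (2, 5)
  3P = (3, 2)
  4P = (8, 4)
  5P = (4, 1)
  6P = (7, 11)
  7P = (11, 0)
  8P = (7, 2)
  ... (continuing to 14P)
  14P = O

ord(P) = 14


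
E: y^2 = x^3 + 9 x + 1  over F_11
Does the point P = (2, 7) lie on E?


Check whether y^2 = x^3 + 9 x + 1 (mod 11) for (x, y) = (2, 7).
LHS: y^2 = 7^2 mod 11 = 5
RHS: x^3 + 9 x + 1 = 2^3 + 9*2 + 1 mod 11 = 5
LHS = RHS

Yes, on the curve


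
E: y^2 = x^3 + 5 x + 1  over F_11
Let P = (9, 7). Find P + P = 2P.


Doubling: s = (3 x1^2 + a) / (2 y1)
s = (3*9^2 + 5) / (2*7) mod 11 = 2
x3 = s^2 - 2 x1 mod 11 = 2^2 - 2*9 = 8
y3 = s (x1 - x3) - y1 mod 11 = 2 * (9 - 8) - 7 = 6

2P = (8, 6)


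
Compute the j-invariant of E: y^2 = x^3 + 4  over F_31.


Delta = -16(4 a^3 + 27 b^2) mod 31 = 1
-1728 * (4 a)^3 = -1728 * (4*0)^3 mod 31 = 0
j = 0 * 1^(-1) mod 31 = 0

j = 0 (mod 31)


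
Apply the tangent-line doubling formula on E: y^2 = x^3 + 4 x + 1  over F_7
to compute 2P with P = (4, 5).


Doubling: s = (3 x1^2 + a) / (2 y1)
s = (3*4^2 + 4) / (2*5) mod 7 = 1
x3 = s^2 - 2 x1 mod 7 = 1^2 - 2*4 = 0
y3 = s (x1 - x3) - y1 mod 7 = 1 * (4 - 0) - 5 = 6

2P = (0, 6)


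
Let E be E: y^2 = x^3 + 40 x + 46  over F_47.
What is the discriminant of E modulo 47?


4 a^3 + 27 b^2 = 4*40^3 + 27*46^2 = 256000 + 57132 = 313132
Delta = -16 * (313132) = -5010112
Delta mod 47 = 41

Delta = 41 (mod 47)


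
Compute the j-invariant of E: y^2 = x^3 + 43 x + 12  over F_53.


Delta = -16(4 a^3 + 27 b^2) mod 53 = 43
-1728 * (4 a)^3 = -1728 * (4*43)^3 mod 53 = 27
j = 27 * 43^(-1) mod 53 = 45

j = 45 (mod 53)


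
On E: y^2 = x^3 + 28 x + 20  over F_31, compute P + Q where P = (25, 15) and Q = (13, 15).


P != Q, so use the chord formula.
s = (y2 - y1) / (x2 - x1) = (0) / (19) mod 31 = 0
x3 = s^2 - x1 - x2 mod 31 = 0^2 - 25 - 13 = 24
y3 = s (x1 - x3) - y1 mod 31 = 0 * (25 - 24) - 15 = 16

P + Q = (24, 16)


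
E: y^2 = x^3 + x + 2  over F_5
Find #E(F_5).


For each x in F_5, count y with y^2 = x^3 + 1 x + 2 mod 5:
  x = 1: RHS = 4, y in [2, 3]  -> 2 point(s)
  x = 4: RHS = 0, y in [0]  -> 1 point(s)
Affine points: 3. Add the point at infinity: total = 4.

#E(F_5) = 4


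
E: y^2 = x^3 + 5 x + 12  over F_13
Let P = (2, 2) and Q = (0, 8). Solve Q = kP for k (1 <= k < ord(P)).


Enumerate multiples of P until we hit Q = (0, 8):
  1P = (2, 2)
  2P = (10, 3)
  3P = (0, 8)
Match found at i = 3.

k = 3
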